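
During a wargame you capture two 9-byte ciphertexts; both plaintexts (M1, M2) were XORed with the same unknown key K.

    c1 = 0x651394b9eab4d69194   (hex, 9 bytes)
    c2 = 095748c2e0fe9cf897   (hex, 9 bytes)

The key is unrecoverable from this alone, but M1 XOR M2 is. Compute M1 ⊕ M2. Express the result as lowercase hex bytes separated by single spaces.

6c 44 dc 7b 0a 4a 4a 69 03

c1 ⊕ c2 = (M1 ⊕ K) ⊕ (M2 ⊕ K) = M1 ⊕ M2 — the shared key cancels under XOR.
byte 0: 101 ⊕   9 = 108
byte 1:  19 ⊕  87 =  68
byte 2: 148 ⊕  72 = 220
byte 3: 185 ⊕ 194 = 123
byte 4: 234 ⊕ 224 =  10
byte 5: 180 ⊕ 254 =  74
byte 6: 214 ⊕ 156 =  74
byte 7: 145 ⊕ 248 = 105
byte 8: 148 ⊕ 151 =   3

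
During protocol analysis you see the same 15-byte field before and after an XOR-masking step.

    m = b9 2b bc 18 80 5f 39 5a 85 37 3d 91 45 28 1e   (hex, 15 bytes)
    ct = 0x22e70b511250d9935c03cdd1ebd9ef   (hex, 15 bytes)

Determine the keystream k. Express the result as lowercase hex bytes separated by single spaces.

Since ct = m ⊕ k, XORing both sides with m gives k = m ⊕ ct.
b9 ⊕ 22 = 9b
2b ⊕ e7 = cc
bc ⊕ 0b = b7
18 ⊕ 51 = 49
80 ⊕ 12 = 92
5f ⊕ 50 = 0f
39 ⊕ d9 = e0
5a ⊕ 93 = c9
85 ⊕ 5c = d9
37 ⊕ 03 = 34
3d ⊕ cd = f0
91 ⊕ d1 = 40
45 ⊕ eb = ae
28 ⊕ d9 = f1
1e ⊕ ef = f1

9b cc b7 49 92 0f e0 c9 d9 34 f0 40 ae f1 f1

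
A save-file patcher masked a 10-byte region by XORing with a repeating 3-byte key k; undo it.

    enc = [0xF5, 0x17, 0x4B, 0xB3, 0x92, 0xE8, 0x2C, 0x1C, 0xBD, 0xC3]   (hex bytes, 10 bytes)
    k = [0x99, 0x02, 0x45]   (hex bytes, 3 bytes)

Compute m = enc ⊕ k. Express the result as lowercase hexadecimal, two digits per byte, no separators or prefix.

6c150e2a90adb51ef85a

The 3-byte key repeats, so the effective keystream is 99 02 45 99 02 45 99 02 45 99.
byte 0: 245 ⊕ 153 = 108
byte 1:  23 ⊕   2 =  21
byte 2:  75 ⊕  69 =  14
byte 3: 179 ⊕ 153 =  42
byte 4: 146 ⊕   2 = 144
byte 5: 232 ⊕  69 = 173
byte 6:  44 ⊕ 153 = 181
byte 7:  28 ⊕   2 =  30
byte 8: 189 ⊕  69 = 248
byte 9: 195 ⊕ 153 =  90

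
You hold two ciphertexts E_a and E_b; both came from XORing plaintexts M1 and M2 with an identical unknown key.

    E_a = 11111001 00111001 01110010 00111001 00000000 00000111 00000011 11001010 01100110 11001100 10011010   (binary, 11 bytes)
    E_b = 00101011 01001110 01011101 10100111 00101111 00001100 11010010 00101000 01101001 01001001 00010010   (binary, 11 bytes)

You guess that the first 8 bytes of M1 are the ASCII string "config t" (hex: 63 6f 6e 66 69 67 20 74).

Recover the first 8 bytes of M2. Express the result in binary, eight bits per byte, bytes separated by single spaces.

10110001 00011000 01000001 11111000 01000110 01101100 11110001 10010110

First, E_a ⊕ E_b = (M1 ⊕ K) ⊕ (M2 ⊕ K) = M1 ⊕ M2, so the key drops out. Then M2 = (M1 ⊕ M2) ⊕ M1 over the first 8 bytes.
byte 0: (f9 ^ 2b) ^ 63 = d2 ^ 63 = b1
byte 1: (39 ^ 4e) ^ 6f = 77 ^ 6f = 18
byte 2: (72 ^ 5d) ^ 6e = 2f ^ 6e = 41
byte 3: (39 ^ a7) ^ 66 = 9e ^ 66 = f8
byte 4: (00 ^ 2f) ^ 69 = 2f ^ 69 = 46
byte 5: (07 ^ 0c) ^ 67 = 0b ^ 67 = 6c
byte 6: (03 ^ d2) ^ 20 = d1 ^ 20 = f1
byte 7: (ca ^ 28) ^ 74 = e2 ^ 74 = 96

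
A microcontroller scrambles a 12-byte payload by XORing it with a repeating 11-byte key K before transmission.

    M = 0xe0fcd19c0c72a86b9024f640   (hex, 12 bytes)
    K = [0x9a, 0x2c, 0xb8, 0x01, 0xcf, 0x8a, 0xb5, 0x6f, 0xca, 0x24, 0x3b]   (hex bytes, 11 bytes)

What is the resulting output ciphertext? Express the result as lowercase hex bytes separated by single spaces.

7a d0 69 9d c3 f8 1d 04 5a 00 cd da

The 11-byte key repeats, so the effective keystream is 9a 2c b8 01 cf 8a b5 6f ca 24 3b 9a.
byte 0: e0 xor 9a = 7a
byte 1: fc xor 2c = d0
byte 2: d1 xor b8 = 69
byte 3: 9c xor 01 = 9d
byte 4: 0c xor cf = c3
byte 5: 72 xor 8a = f8
byte 6: a8 xor b5 = 1d
byte 7: 6b xor 6f = 04
byte 8: 90 xor ca = 5a
byte 9: 24 xor 24 = 00
byte 10: f6 xor 3b = cd
byte 11: 40 xor 9a = da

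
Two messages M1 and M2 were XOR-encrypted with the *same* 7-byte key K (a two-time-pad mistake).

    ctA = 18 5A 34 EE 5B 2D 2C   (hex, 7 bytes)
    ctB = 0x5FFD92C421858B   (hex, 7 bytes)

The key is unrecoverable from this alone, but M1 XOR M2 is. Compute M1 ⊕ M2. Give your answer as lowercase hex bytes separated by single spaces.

ctA ⊕ ctB = (M1 ⊕ K) ⊕ (M2 ⊕ K) = M1 ⊕ M2 — the shared key cancels under XOR.
00011000 ⊕ 01011111 = 01000111
01011010 ⊕ 11111101 = 10100111
00110100 ⊕ 10010010 = 10100110
11101110 ⊕ 11000100 = 00101010
01011011 ⊕ 00100001 = 01111010
00101101 ⊕ 10000101 = 10101000
00101100 ⊕ 10001011 = 10100111

47 a7 a6 2a 7a a8 a7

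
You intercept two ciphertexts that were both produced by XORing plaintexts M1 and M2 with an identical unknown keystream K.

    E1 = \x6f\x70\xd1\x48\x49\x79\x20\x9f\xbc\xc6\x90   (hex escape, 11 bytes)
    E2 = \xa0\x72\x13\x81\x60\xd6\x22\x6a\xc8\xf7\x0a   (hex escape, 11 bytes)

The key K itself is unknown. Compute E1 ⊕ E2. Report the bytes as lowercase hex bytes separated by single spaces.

cf 02 c2 c9 29 af 02 f5 74 31 9a

E1 ⊕ E2 = (M1 ⊕ K) ⊕ (M2 ⊕ K) = M1 ⊕ M2 — the shared key cancels under XOR.
6f ⊕ a0 = cf
70 ⊕ 72 = 02
d1 ⊕ 13 = c2
48 ⊕ 81 = c9
49 ⊕ 60 = 29
79 ⊕ d6 = af
20 ⊕ 22 = 02
9f ⊕ 6a = f5
bc ⊕ c8 = 74
c6 ⊕ f7 = 31
90 ⊕ 0a = 9a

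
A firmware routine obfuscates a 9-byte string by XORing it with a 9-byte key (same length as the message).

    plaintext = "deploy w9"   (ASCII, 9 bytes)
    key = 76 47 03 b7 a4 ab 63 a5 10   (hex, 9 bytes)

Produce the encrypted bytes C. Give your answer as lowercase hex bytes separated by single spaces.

12 22 73 db cb d2 43 d2 29

64 ^ 76 = 12
65 ^ 47 = 22
70 ^ 03 = 73
6c ^ b7 = db
6f ^ a4 = cb
79 ^ ab = d2
20 ^ 63 = 43
77 ^ a5 = d2
39 ^ 10 = 29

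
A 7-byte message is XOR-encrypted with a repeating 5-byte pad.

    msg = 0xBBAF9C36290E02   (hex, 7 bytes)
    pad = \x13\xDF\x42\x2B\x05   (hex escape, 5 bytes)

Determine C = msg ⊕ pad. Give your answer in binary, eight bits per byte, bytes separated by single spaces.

The 5-byte key repeats, so the effective keystream is 13 df 42 2b 05 13 df.
byte 0: 10111011 XOR 00010011 = 10101000
byte 1: 10101111 XOR 11011111 = 01110000
byte 2: 10011100 XOR 01000010 = 11011110
byte 3: 00110110 XOR 00101011 = 00011101
byte 4: 00101001 XOR 00000101 = 00101100
byte 5: 00001110 XOR 00010011 = 00011101
byte 6: 00000010 XOR 11011111 = 11011101

10101000 01110000 11011110 00011101 00101100 00011101 11011101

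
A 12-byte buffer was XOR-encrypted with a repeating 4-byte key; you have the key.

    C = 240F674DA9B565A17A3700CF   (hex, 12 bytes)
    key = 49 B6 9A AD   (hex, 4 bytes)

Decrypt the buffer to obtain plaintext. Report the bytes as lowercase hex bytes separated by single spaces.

6d b9 fd e0 e0 03 ff 0c 33 81 9a 62

The 4-byte key repeats, so the effective keystream is 49 b6 9a ad 49 b6 9a ad 49 b6 9a ad.
byte 0: 00100100 ⊕ 01001001 = 01101101
byte 1: 00001111 ⊕ 10110110 = 10111001
byte 2: 01100111 ⊕ 10011010 = 11111101
byte 3: 01001101 ⊕ 10101101 = 11100000
byte 4: 10101001 ⊕ 01001001 = 11100000
byte 5: 10110101 ⊕ 10110110 = 00000011
byte 6: 01100101 ⊕ 10011010 = 11111111
byte 7: 10100001 ⊕ 10101101 = 00001100
byte 8: 01111010 ⊕ 01001001 = 00110011
byte 9: 00110111 ⊕ 10110110 = 10000001
byte 10: 00000000 ⊕ 10011010 = 10011010
byte 11: 11001111 ⊕ 10101101 = 01100010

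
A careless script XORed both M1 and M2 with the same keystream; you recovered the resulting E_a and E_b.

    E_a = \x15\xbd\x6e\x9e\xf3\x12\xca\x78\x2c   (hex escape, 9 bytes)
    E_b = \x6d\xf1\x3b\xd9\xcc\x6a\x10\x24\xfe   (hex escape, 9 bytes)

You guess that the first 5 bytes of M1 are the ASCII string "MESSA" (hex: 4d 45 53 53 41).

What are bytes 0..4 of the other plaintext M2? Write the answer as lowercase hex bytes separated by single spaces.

35 09 06 14 7e

First, E_a ⊕ E_b = (M1 ⊕ K) ⊕ (M2 ⊕ K) = M1 ⊕ M2, so the key drops out. Then M2 = (M1 ⊕ M2) ⊕ M1 over the first 5 bytes.
byte 0: (15 ⊕ 6d) ⊕ 4d = 78 ⊕ 4d = 35
byte 1: (bd ⊕ f1) ⊕ 45 = 4c ⊕ 45 = 09
byte 2: (6e ⊕ 3b) ⊕ 53 = 55 ⊕ 53 = 06
byte 3: (9e ⊕ d9) ⊕ 53 = 47 ⊕ 53 = 14
byte 4: (f3 ⊕ cc) ⊕ 41 = 3f ⊕ 41 = 7e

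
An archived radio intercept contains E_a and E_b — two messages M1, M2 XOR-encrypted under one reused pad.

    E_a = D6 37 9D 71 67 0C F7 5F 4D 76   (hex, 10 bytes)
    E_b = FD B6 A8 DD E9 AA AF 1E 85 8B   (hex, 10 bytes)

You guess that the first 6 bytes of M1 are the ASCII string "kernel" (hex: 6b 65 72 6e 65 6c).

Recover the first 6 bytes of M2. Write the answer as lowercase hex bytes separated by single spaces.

40 e4 47 c2 eb ca

First, E_a ⊕ E_b = (M1 ⊕ K) ⊕ (M2 ⊕ K) = M1 ⊕ M2, so the key drops out. Then M2 = (M1 ⊕ M2) ⊕ M1 over the first 6 bytes.
byte 0: (d6 ⊕ fd) ⊕ 6b = 2b ⊕ 6b = 40
byte 1: (37 ⊕ b6) ⊕ 65 = 81 ⊕ 65 = e4
byte 2: (9d ⊕ a8) ⊕ 72 = 35 ⊕ 72 = 47
byte 3: (71 ⊕ dd) ⊕ 6e = ac ⊕ 6e = c2
byte 4: (67 ⊕ e9) ⊕ 65 = 8e ⊕ 65 = eb
byte 5: (0c ⊕ aa) ⊕ 6c = a6 ⊕ 6c = ca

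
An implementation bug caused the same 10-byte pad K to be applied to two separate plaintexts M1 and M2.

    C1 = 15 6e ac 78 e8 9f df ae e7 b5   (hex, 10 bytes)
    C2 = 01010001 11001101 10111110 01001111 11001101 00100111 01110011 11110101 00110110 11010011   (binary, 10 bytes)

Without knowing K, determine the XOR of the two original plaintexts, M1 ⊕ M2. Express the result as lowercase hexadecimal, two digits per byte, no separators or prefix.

44a3123725b8ac5bd166

C1 ⊕ C2 = (M1 ⊕ K) ⊕ (M2 ⊕ K) = M1 ⊕ M2 — the shared key cancels under XOR.
byte 0: 15 ⊕ 51 = 44
byte 1: 6e ⊕ cd = a3
byte 2: ac ⊕ be = 12
byte 3: 78 ⊕ 4f = 37
byte 4: e8 ⊕ cd = 25
byte 5: 9f ⊕ 27 = b8
byte 6: df ⊕ 73 = ac
byte 7: ae ⊕ f5 = 5b
byte 8: e7 ⊕ 36 = d1
byte 9: b5 ⊕ d3 = 66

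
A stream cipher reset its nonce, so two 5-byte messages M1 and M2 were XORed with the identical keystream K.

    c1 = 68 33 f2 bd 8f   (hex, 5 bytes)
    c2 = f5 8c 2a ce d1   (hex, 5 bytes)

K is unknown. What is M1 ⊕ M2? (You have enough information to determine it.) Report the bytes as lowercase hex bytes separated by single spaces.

9d bf d8 73 5e

c1 ⊕ c2 = (M1 ⊕ K) ⊕ (M2 ⊕ K) = M1 ⊕ M2 — the shared key cancels under XOR.
byte 0: 104 ^ 245 = 157
byte 1:  51 ^ 140 = 191
byte 2: 242 ^  42 = 216
byte 3: 189 ^ 206 = 115
byte 4: 143 ^ 209 =  94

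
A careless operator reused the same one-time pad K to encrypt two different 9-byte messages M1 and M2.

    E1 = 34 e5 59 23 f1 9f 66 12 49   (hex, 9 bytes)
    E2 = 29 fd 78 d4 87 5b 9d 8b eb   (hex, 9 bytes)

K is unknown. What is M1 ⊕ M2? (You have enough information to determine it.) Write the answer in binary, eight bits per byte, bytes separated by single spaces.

E1 ⊕ E2 = (M1 ⊕ K) ⊕ (M2 ⊕ K) = M1 ⊕ M2 — the shared key cancels under XOR.
byte 0: 00110100 ⊕ 00101001 = 00011101
byte 1: 11100101 ⊕ 11111101 = 00011000
byte 2: 01011001 ⊕ 01111000 = 00100001
byte 3: 00100011 ⊕ 11010100 = 11110111
byte 4: 11110001 ⊕ 10000111 = 01110110
byte 5: 10011111 ⊕ 01011011 = 11000100
byte 6: 01100110 ⊕ 10011101 = 11111011
byte 7: 00010010 ⊕ 10001011 = 10011001
byte 8: 01001001 ⊕ 11101011 = 10100010

00011101 00011000 00100001 11110111 01110110 11000100 11111011 10011001 10100010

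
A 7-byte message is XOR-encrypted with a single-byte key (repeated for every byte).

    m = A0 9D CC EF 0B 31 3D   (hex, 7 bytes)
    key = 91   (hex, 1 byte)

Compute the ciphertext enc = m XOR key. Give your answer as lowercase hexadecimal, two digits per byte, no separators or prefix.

The 1-byte key repeats, so the effective keystream is 91 91 91 91 91 91 91.
byte 0: a0 ⊕ 91 = 31
byte 1: 9d ⊕ 91 = 0c
byte 2: cc ⊕ 91 = 5d
byte 3: ef ⊕ 91 = 7e
byte 4: 0b ⊕ 91 = 9a
byte 5: 31 ⊕ 91 = a0
byte 6: 3d ⊕ 91 = ac

310c5d7e9aa0ac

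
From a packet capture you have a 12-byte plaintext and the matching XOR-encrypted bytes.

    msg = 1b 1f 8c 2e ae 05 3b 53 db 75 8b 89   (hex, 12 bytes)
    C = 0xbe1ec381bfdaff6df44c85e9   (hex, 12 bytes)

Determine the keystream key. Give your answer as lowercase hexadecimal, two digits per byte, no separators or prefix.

Since C = msg ⊕ key, XORing both sides with msg gives key = msg ⊕ C.
byte 0: 1b ^ be = a5
byte 1: 1f ^ 1e = 01
byte 2: 8c ^ c3 = 4f
byte 3: 2e ^ 81 = af
byte 4: ae ^ bf = 11
byte 5: 05 ^ da = df
byte 6: 3b ^ ff = c4
byte 7: 53 ^ 6d = 3e
byte 8: db ^ f4 = 2f
byte 9: 75 ^ 4c = 39
byte 10: 8b ^ 85 = 0e
byte 11: 89 ^ e9 = 60

a5014faf11dfc43e2f390e60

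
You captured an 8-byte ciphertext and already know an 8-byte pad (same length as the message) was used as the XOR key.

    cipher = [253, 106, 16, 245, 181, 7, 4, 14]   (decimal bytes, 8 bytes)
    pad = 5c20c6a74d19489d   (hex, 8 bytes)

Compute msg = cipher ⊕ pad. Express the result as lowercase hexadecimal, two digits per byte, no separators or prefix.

a14ad652f81e4c93

byte 0: fd xor 5c = a1
byte 1: 6a xor 20 = 4a
byte 2: 10 xor c6 = d6
byte 3: f5 xor a7 = 52
byte 4: b5 xor 4d = f8
byte 5: 07 xor 19 = 1e
byte 6: 04 xor 48 = 4c
byte 7: 0e xor 9d = 93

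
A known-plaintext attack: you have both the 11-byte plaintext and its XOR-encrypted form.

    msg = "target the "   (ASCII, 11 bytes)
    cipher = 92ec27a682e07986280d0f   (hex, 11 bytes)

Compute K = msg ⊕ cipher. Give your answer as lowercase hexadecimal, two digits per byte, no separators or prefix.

Since cipher = msg ⊕ K, XORing both sides with msg gives K = msg ⊕ cipher.
byte 0: 116 XOR 146 = 230
byte 1:  97 XOR 236 = 141
byte 2: 114 XOR  39 =  85
byte 3: 103 XOR 166 = 193
byte 4: 101 XOR 130 = 231
byte 5: 116 XOR 224 = 148
byte 6:  32 XOR 121 =  89
byte 7: 116 XOR 134 = 242
byte 8: 104 XOR  40 =  64
byte 9: 101 XOR  13 = 104
byte 10:  32 XOR  15 =  47

e68d55c1e79459f240682f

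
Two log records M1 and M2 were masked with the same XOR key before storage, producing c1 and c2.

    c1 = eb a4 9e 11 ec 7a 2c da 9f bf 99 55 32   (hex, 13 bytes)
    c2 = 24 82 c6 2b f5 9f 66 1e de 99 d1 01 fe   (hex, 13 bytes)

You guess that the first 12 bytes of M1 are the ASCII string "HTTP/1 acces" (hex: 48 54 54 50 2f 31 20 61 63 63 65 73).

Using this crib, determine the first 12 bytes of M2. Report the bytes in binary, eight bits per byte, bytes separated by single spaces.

First, c1 ⊕ c2 = (M1 ⊕ K) ⊕ (M2 ⊕ K) = M1 ⊕ M2, so the key drops out. Then M2 = (M1 ⊕ M2) ⊕ M1 over the first 12 bytes.
byte 0: (eb ^ 24) ^ 48 = cf ^ 48 = 87
byte 1: (a4 ^ 82) ^ 54 = 26 ^ 54 = 72
byte 2: (9e ^ c6) ^ 54 = 58 ^ 54 = 0c
byte 3: (11 ^ 2b) ^ 50 = 3a ^ 50 = 6a
byte 4: (ec ^ f5) ^ 2f = 19 ^ 2f = 36
byte 5: (7a ^ 9f) ^ 31 = e5 ^ 31 = d4
byte 6: (2c ^ 66) ^ 20 = 4a ^ 20 = 6a
byte 7: (da ^ 1e) ^ 61 = c4 ^ 61 = a5
byte 8: (9f ^ de) ^ 63 = 41 ^ 63 = 22
byte 9: (bf ^ 99) ^ 63 = 26 ^ 63 = 45
byte 10: (99 ^ d1) ^ 65 = 48 ^ 65 = 2d
byte 11: (55 ^ 01) ^ 73 = 54 ^ 73 = 27

10000111 01110010 00001100 01101010 00110110 11010100 01101010 10100101 00100010 01000101 00101101 00100111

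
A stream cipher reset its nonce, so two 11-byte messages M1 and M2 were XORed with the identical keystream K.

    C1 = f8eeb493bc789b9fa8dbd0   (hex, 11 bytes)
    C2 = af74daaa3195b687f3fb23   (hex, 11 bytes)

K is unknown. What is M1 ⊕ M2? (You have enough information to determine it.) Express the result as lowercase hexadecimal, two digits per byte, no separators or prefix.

C1 ⊕ C2 = (M1 ⊕ K) ⊕ (M2 ⊕ K) = M1 ⊕ M2 — the shared key cancels under XOR.
byte 0: f8 ⊕ af = 57
byte 1: ee ⊕ 74 = 9a
byte 2: b4 ⊕ da = 6e
byte 3: 93 ⊕ aa = 39
byte 4: bc ⊕ 31 = 8d
byte 5: 78 ⊕ 95 = ed
byte 6: 9b ⊕ b6 = 2d
byte 7: 9f ⊕ 87 = 18
byte 8: a8 ⊕ f3 = 5b
byte 9: db ⊕ fb = 20
byte 10: d0 ⊕ 23 = f3

579a6e398ded2d185b20f3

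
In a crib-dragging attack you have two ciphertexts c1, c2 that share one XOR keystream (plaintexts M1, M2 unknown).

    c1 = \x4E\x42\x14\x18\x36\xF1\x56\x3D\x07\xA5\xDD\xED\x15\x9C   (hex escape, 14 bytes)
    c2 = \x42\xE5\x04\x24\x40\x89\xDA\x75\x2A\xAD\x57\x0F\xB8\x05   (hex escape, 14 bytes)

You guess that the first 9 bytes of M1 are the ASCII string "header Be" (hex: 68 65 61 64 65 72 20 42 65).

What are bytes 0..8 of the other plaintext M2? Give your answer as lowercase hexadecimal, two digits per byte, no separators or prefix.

First, c1 ⊕ c2 = (M1 ⊕ K) ⊕ (M2 ⊕ K) = M1 ⊕ M2, so the key drops out. Then M2 = (M1 ⊕ M2) ⊕ M1 over the first 9 bytes.
byte 0: (4e ⊕ 42) ⊕ 68 = 0c ⊕ 68 = 64
byte 1: (42 ⊕ e5) ⊕ 65 = a7 ⊕ 65 = c2
byte 2: (14 ⊕ 04) ⊕ 61 = 10 ⊕ 61 = 71
byte 3: (18 ⊕ 24) ⊕ 64 = 3c ⊕ 64 = 58
byte 4: (36 ⊕ 40) ⊕ 65 = 76 ⊕ 65 = 13
byte 5: (f1 ⊕ 89) ⊕ 72 = 78 ⊕ 72 = 0a
byte 6: (56 ⊕ da) ⊕ 20 = 8c ⊕ 20 = ac
byte 7: (3d ⊕ 75) ⊕ 42 = 48 ⊕ 42 = 0a
byte 8: (07 ⊕ 2a) ⊕ 65 = 2d ⊕ 65 = 48

64c27158130aac0a48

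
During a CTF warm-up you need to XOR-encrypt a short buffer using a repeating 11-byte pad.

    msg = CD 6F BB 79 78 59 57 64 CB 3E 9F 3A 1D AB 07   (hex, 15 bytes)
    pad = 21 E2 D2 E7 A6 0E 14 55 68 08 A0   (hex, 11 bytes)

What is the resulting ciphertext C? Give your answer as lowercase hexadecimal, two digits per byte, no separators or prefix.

ec8d699ede574331a3363f1bff79e0

The 11-byte key repeats, so the effective keystream is 21 e2 d2 e7 a6 0e 14 55 68 08 a0 21 e2 d2 e7.
byte 0: cd ^ 21 = ec
byte 1: 6f ^ e2 = 8d
byte 2: bb ^ d2 = 69
byte 3: 79 ^ e7 = 9e
byte 4: 78 ^ a6 = de
byte 5: 59 ^ 0e = 57
byte 6: 57 ^ 14 = 43
byte 7: 64 ^ 55 = 31
byte 8: cb ^ 68 = a3
byte 9: 3e ^ 08 = 36
byte 10: 9f ^ a0 = 3f
byte 11: 3a ^ 21 = 1b
byte 12: 1d ^ e2 = ff
byte 13: ab ^ d2 = 79
byte 14: 07 ^ e7 = e0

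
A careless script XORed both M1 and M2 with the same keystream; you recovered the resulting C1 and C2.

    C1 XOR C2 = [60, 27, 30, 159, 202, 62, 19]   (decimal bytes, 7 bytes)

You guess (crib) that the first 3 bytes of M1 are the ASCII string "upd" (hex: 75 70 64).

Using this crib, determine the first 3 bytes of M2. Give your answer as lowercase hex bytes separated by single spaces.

Since C1 ⊕ C2 = M1 ⊕ M2, XORing with the guessed M1 bytes yields the corresponding M2 bytes: M2 = (C1 ⊕ C2) ⊕ M1.
3c ⊕ 75 = 49
1b ⊕ 70 = 6b
1e ⊕ 64 = 7a

49 6b 7a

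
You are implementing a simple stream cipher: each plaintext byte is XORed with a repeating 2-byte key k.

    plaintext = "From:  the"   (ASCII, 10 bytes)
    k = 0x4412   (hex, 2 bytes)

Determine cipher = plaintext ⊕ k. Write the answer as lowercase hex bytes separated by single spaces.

The 2-byte key repeats, so the effective keystream is 44 12 44 12 44 12 44 12 44 12.
byte 0: 01000110 XOR 01000100 = 00000010
byte 1: 01110010 XOR 00010010 = 01100000
byte 2: 01101111 XOR 01000100 = 00101011
byte 3: 01101101 XOR 00010010 = 01111111
byte 4: 00111010 XOR 01000100 = 01111110
byte 5: 00100000 XOR 00010010 = 00110010
byte 6: 00100000 XOR 01000100 = 01100100
byte 7: 01110100 XOR 00010010 = 01100110
byte 8: 01101000 XOR 01000100 = 00101100
byte 9: 01100101 XOR 00010010 = 01110111

02 60 2b 7f 7e 32 64 66 2c 77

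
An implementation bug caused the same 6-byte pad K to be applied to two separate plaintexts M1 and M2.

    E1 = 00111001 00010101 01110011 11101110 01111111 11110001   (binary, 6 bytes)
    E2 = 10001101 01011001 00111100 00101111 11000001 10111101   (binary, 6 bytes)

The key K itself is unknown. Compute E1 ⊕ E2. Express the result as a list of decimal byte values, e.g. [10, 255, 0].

[180, 76, 79, 193, 190, 76]

E1 ⊕ E2 = (M1 ⊕ K) ⊕ (M2 ⊕ K) = M1 ⊕ M2 — the shared key cancels under XOR.
39 ⊕ 8d = b4
15 ⊕ 59 = 4c
73 ⊕ 3c = 4f
ee ⊕ 2f = c1
7f ⊕ c1 = be
f1 ⊕ bd = 4c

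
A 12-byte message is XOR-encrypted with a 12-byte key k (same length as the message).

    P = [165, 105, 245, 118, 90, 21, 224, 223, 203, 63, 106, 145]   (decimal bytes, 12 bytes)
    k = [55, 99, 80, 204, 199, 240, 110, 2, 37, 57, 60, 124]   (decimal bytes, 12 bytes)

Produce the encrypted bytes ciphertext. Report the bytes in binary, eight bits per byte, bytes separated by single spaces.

byte 0: a5 ⊕ 37 = 92
byte 1: 69 ⊕ 63 = 0a
byte 2: f5 ⊕ 50 = a5
byte 3: 76 ⊕ cc = ba
byte 4: 5a ⊕ c7 = 9d
byte 5: 15 ⊕ f0 = e5
byte 6: e0 ⊕ 6e = 8e
byte 7: df ⊕ 02 = dd
byte 8: cb ⊕ 25 = ee
byte 9: 3f ⊕ 39 = 06
byte 10: 6a ⊕ 3c = 56
byte 11: 91 ⊕ 7c = ed

10010010 00001010 10100101 10111010 10011101 11100101 10001110 11011101 11101110 00000110 01010110 11101101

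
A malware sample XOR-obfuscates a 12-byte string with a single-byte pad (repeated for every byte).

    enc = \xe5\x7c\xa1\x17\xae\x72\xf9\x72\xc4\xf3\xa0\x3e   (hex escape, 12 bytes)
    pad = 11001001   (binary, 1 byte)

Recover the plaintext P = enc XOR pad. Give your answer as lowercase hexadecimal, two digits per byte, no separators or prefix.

The 1-byte key repeats, so the effective keystream is c9 c9 c9 c9 c9 c9 c9 c9 c9 c9 c9 c9.
byte 0: 229 xor 201 =  44
byte 1: 124 xor 201 = 181
byte 2: 161 xor 201 = 104
byte 3:  23 xor 201 = 222
byte 4: 174 xor 201 = 103
byte 5: 114 xor 201 = 187
byte 6: 249 xor 201 =  48
byte 7: 114 xor 201 = 187
byte 8: 196 xor 201 =  13
byte 9: 243 xor 201 =  58
byte 10: 160 xor 201 = 105
byte 11:  62 xor 201 = 247

2cb568de67bb30bb0d3a69f7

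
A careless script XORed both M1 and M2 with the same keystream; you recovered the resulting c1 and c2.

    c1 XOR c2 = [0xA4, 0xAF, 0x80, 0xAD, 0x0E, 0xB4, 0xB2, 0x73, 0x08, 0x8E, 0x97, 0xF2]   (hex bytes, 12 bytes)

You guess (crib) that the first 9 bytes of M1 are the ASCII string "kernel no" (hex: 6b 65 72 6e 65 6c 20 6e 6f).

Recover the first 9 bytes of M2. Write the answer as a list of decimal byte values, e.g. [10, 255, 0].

[207, 202, 242, 195, 107, 216, 146, 29, 103]

Since c1 ⊕ c2 = M1 ⊕ M2, XORing with the guessed M1 bytes yields the corresponding M2 bytes: M2 = (c1 ⊕ c2) ⊕ M1.
byte 0: 10100100 XOR 01101011 = 11001111
byte 1: 10101111 XOR 01100101 = 11001010
byte 2: 10000000 XOR 01110010 = 11110010
byte 3: 10101101 XOR 01101110 = 11000011
byte 4: 00001110 XOR 01100101 = 01101011
byte 5: 10110100 XOR 01101100 = 11011000
byte 6: 10110010 XOR 00100000 = 10010010
byte 7: 01110011 XOR 01101110 = 00011101
byte 8: 00001000 XOR 01101111 = 01100111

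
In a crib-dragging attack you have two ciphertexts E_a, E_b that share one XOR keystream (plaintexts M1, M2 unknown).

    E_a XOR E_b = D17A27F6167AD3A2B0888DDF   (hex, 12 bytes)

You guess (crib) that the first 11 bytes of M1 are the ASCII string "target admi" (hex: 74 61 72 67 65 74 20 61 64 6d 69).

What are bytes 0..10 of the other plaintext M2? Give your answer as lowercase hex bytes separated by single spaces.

a5 1b 55 91 73 0e f3 c3 d4 e5 e4

Since E_a ⊕ E_b = M1 ⊕ M2, XORing with the guessed M1 bytes yields the corresponding M2 bytes: M2 = (E_a ⊕ E_b) ⊕ M1.
d1 ⊕ 74 = a5
7a ⊕ 61 = 1b
27 ⊕ 72 = 55
f6 ⊕ 67 = 91
16 ⊕ 65 = 73
7a ⊕ 74 = 0e
d3 ⊕ 20 = f3
a2 ⊕ 61 = c3
b0 ⊕ 64 = d4
88 ⊕ 6d = e5
8d ⊕ 69 = e4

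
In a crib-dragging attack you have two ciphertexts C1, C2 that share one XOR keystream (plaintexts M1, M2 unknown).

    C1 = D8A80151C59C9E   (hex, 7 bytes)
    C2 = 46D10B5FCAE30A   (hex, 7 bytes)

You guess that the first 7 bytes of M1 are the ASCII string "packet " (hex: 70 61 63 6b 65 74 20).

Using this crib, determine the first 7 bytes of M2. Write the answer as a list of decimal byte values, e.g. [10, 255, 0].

First, C1 ⊕ C2 = (M1 ⊕ K) ⊕ (M2 ⊕ K) = M1 ⊕ M2, so the key drops out. Then M2 = (M1 ⊕ M2) ⊕ M1 over the first 7 bytes.
byte 0: (d8 XOR 46) XOR 70 = 9e XOR 70 = ee
byte 1: (a8 XOR d1) XOR 61 = 79 XOR 61 = 18
byte 2: (01 XOR 0b) XOR 63 = 0a XOR 63 = 69
byte 3: (51 XOR 5f) XOR 6b = 0e XOR 6b = 65
byte 4: (c5 XOR ca) XOR 65 = 0f XOR 65 = 6a
byte 5: (9c XOR e3) XOR 74 = 7f XOR 74 = 0b
byte 6: (9e XOR 0a) XOR 20 = 94 XOR 20 = b4

[238, 24, 105, 101, 106, 11, 180]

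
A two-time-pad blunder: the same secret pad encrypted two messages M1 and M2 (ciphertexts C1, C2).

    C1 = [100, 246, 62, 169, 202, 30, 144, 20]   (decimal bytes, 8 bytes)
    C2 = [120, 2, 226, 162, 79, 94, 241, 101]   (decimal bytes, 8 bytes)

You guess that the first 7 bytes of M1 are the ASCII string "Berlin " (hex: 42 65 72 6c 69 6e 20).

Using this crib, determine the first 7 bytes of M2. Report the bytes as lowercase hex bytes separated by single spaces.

First, C1 ⊕ C2 = (M1 ⊕ K) ⊕ (M2 ⊕ K) = M1 ⊕ M2, so the key drops out. Then M2 = (M1 ⊕ M2) ⊕ M1 over the first 7 bytes.
byte 0: (64 XOR 78) XOR 42 = 1c XOR 42 = 5e
byte 1: (f6 XOR 02) XOR 65 = f4 XOR 65 = 91
byte 2: (3e XOR e2) XOR 72 = dc XOR 72 = ae
byte 3: (a9 XOR a2) XOR 6c = 0b XOR 6c = 67
byte 4: (ca XOR 4f) XOR 69 = 85 XOR 69 = ec
byte 5: (1e XOR 5e) XOR 6e = 40 XOR 6e = 2e
byte 6: (90 XOR f1) XOR 20 = 61 XOR 20 = 41

5e 91 ae 67 ec 2e 41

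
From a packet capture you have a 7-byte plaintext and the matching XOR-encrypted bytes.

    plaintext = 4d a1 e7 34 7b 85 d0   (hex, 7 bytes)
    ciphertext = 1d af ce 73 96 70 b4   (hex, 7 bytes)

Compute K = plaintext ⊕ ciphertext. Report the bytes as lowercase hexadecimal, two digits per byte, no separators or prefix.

500e2947edf564

Since ciphertext = plaintext ⊕ K, XORing both sides with plaintext gives K = plaintext ⊕ ciphertext.
byte 0: 4d ^ 1d = 50
byte 1: a1 ^ af = 0e
byte 2: e7 ^ ce = 29
byte 3: 34 ^ 73 = 47
byte 4: 7b ^ 96 = ed
byte 5: 85 ^ 70 = f5
byte 6: d0 ^ b4 = 64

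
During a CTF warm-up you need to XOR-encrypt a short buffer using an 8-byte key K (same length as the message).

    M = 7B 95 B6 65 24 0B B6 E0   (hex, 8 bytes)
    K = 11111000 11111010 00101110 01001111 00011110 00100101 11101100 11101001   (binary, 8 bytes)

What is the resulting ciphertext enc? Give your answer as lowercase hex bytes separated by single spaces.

83 6f 98 2a 3a 2e 5a 09

7b ⊕ f8 = 83
95 ⊕ fa = 6f
b6 ⊕ 2e = 98
65 ⊕ 4f = 2a
24 ⊕ 1e = 3a
0b ⊕ 25 = 2e
b6 ⊕ ec = 5a
e0 ⊕ e9 = 09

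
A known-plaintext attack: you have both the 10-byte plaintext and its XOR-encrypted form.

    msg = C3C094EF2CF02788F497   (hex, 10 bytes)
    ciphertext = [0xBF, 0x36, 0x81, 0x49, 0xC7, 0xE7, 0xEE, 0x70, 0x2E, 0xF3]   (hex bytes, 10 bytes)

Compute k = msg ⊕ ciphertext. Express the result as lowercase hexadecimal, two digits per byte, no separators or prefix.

Since ciphertext = msg ⊕ k, XORing both sides with msg gives k = msg ⊕ ciphertext.
byte 0: c3 xor bf = 7c
byte 1: c0 xor 36 = f6
byte 2: 94 xor 81 = 15
byte 3: ef xor 49 = a6
byte 4: 2c xor c7 = eb
byte 5: f0 xor e7 = 17
byte 6: 27 xor ee = c9
byte 7: 88 xor 70 = f8
byte 8: f4 xor 2e = da
byte 9: 97 xor f3 = 64

7cf615a6eb17c9f8da64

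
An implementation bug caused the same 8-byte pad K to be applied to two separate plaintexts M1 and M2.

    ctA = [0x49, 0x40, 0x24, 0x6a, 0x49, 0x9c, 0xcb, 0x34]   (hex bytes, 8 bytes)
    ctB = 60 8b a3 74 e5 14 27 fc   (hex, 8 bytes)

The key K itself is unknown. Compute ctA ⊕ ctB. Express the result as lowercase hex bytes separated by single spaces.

ctA ⊕ ctB = (M1 ⊕ K) ⊕ (M2 ⊕ K) = M1 ⊕ M2 — the shared key cancels under XOR.
byte 0:  73 ⊕  96 =  41
byte 1:  64 ⊕ 139 = 203
byte 2:  36 ⊕ 163 = 135
byte 3: 106 ⊕ 116 =  30
byte 4:  73 ⊕ 229 = 172
byte 5: 156 ⊕  20 = 136
byte 6: 203 ⊕  39 = 236
byte 7:  52 ⊕ 252 = 200

29 cb 87 1e ac 88 ec c8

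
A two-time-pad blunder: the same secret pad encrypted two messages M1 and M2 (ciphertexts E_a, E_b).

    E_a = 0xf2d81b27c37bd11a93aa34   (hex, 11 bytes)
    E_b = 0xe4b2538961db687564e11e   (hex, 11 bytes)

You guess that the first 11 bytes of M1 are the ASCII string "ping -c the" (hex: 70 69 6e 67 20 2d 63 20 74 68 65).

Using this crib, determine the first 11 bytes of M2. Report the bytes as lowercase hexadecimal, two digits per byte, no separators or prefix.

First, E_a ⊕ E_b = (M1 ⊕ K) ⊕ (M2 ⊕ K) = M1 ⊕ M2, so the key drops out. Then M2 = (M1 ⊕ M2) ⊕ M1 over the first 11 bytes.
byte 0: (f2 xor e4) xor 70 = 16 xor 70 = 66
byte 1: (d8 xor b2) xor 69 = 6a xor 69 = 03
byte 2: (1b xor 53) xor 6e = 48 xor 6e = 26
byte 3: (27 xor 89) xor 67 = ae xor 67 = c9
byte 4: (c3 xor 61) xor 20 = a2 xor 20 = 82
byte 5: (7b xor db) xor 2d = a0 xor 2d = 8d
byte 6: (d1 xor 68) xor 63 = b9 xor 63 = da
byte 7: (1a xor 75) xor 20 = 6f xor 20 = 4f
byte 8: (93 xor 64) xor 74 = f7 xor 74 = 83
byte 9: (aa xor e1) xor 68 = 4b xor 68 = 23
byte 10: (34 xor 1e) xor 65 = 2a xor 65 = 4f

660326c9828dda4f83234f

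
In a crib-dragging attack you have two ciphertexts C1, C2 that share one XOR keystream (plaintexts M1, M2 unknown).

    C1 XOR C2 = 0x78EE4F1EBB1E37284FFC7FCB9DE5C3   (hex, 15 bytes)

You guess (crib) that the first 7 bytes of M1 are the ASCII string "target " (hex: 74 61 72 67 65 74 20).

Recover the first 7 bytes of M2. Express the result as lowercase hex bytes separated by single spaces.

Since C1 ⊕ C2 = M1 ⊕ M2, XORing with the guessed M1 bytes yields the corresponding M2 bytes: M2 = (C1 ⊕ C2) ⊕ M1.
byte 0: 78 XOR 74 = 0c
byte 1: ee XOR 61 = 8f
byte 2: 4f XOR 72 = 3d
byte 3: 1e XOR 67 = 79
byte 4: bb XOR 65 = de
byte 5: 1e XOR 74 = 6a
byte 6: 37 XOR 20 = 17

0c 8f 3d 79 de 6a 17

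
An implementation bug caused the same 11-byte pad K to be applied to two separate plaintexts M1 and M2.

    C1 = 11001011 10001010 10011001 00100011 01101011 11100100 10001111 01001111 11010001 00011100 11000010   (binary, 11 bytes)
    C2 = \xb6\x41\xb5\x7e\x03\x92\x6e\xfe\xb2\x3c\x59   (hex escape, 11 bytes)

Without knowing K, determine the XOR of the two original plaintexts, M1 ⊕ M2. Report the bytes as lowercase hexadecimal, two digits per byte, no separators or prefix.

C1 ⊕ C2 = (M1 ⊕ K) ⊕ (M2 ⊕ K) = M1 ⊕ M2 — the shared key cancels under XOR.
byte 0: cb XOR b6 = 7d
byte 1: 8a XOR 41 = cb
byte 2: 99 XOR b5 = 2c
byte 3: 23 XOR 7e = 5d
byte 4: 6b XOR 03 = 68
byte 5: e4 XOR 92 = 76
byte 6: 8f XOR 6e = e1
byte 7: 4f XOR fe = b1
byte 8: d1 XOR b2 = 63
byte 9: 1c XOR 3c = 20
byte 10: c2 XOR 59 = 9b

7dcb2c5d6876e1b163209b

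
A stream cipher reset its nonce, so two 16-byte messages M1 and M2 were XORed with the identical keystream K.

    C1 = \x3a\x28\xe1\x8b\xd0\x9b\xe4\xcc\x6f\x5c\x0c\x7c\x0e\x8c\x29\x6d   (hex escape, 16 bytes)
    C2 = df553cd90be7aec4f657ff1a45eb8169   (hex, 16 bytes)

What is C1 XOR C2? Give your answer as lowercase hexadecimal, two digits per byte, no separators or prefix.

e57ddd52db7c4a08990bf3664b67a804

C1 ⊕ C2 = (M1 ⊕ K) ⊕ (M2 ⊕ K) = M1 ⊕ M2 — the shared key cancels under XOR.
3a ^ df = e5
28 ^ 55 = 7d
e1 ^ 3c = dd
8b ^ d9 = 52
d0 ^ 0b = db
9b ^ e7 = 7c
e4 ^ ae = 4a
cc ^ c4 = 08
6f ^ f6 = 99
5c ^ 57 = 0b
0c ^ ff = f3
7c ^ 1a = 66
0e ^ 45 = 4b
8c ^ eb = 67
29 ^ 81 = a8
6d ^ 69 = 04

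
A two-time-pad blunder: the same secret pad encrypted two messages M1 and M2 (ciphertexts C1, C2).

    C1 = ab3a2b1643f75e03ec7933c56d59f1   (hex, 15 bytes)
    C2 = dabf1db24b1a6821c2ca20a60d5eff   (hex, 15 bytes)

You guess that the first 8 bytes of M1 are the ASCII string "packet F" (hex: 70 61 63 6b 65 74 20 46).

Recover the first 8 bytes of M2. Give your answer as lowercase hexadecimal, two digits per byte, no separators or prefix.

First, C1 ⊕ C2 = (M1 ⊕ K) ⊕ (M2 ⊕ K) = M1 ⊕ M2, so the key drops out. Then M2 = (M1 ⊕ M2) ⊕ M1 over the first 8 bytes.
byte 0: (ab xor da) xor 70 = 71 xor 70 = 01
byte 1: (3a xor bf) xor 61 = 85 xor 61 = e4
byte 2: (2b xor 1d) xor 63 = 36 xor 63 = 55
byte 3: (16 xor b2) xor 6b = a4 xor 6b = cf
byte 4: (43 xor 4b) xor 65 = 08 xor 65 = 6d
byte 5: (f7 xor 1a) xor 74 = ed xor 74 = 99
byte 6: (5e xor 68) xor 20 = 36 xor 20 = 16
byte 7: (03 xor 21) xor 46 = 22 xor 46 = 64

01e455cf6d991664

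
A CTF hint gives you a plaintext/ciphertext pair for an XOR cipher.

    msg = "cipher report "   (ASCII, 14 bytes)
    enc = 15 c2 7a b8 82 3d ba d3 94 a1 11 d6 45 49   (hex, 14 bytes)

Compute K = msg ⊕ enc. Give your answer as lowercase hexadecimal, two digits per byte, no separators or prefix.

76ab0ad0e74f9aa1f1d17ea43169

Since enc = msg ⊕ K, XORing both sides with msg gives K = msg ⊕ enc.
63 ^ 15 = 76
69 ^ c2 = ab
70 ^ 7a = 0a
68 ^ b8 = d0
65 ^ 82 = e7
72 ^ 3d = 4f
20 ^ ba = 9a
72 ^ d3 = a1
65 ^ 94 = f1
70 ^ a1 = d1
6f ^ 11 = 7e
72 ^ d6 = a4
74 ^ 45 = 31
20 ^ 49 = 69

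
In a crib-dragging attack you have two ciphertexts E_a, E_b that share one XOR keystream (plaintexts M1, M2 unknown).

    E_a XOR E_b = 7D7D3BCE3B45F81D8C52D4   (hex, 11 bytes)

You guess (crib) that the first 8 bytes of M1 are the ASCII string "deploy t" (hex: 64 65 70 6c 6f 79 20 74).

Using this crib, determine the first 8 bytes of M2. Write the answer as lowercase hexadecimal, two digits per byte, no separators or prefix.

Since E_a ⊕ E_b = M1 ⊕ M2, XORing with the guessed M1 bytes yields the corresponding M2 bytes: M2 = (E_a ⊕ E_b) ⊕ M1.
125 xor 100 =  25
125 xor 101 =  24
 59 xor 112 =  75
206 xor 108 = 162
 59 xor 111 =  84
 69 xor 121 =  60
248 xor  32 = 216
 29 xor 116 = 105

19184ba2543cd869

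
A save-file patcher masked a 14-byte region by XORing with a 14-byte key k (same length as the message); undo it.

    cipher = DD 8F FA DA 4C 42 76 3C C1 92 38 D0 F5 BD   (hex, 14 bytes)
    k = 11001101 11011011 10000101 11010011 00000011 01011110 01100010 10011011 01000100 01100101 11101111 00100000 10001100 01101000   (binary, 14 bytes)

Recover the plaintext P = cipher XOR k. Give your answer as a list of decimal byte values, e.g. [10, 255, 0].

11011101 ⊕ 11001101 = 00010000
10001111 ⊕ 11011011 = 01010100
11111010 ⊕ 10000101 = 01111111
11011010 ⊕ 11010011 = 00001001
01001100 ⊕ 00000011 = 01001111
01000010 ⊕ 01011110 = 00011100
01110110 ⊕ 01100010 = 00010100
00111100 ⊕ 10011011 = 10100111
11000001 ⊕ 01000100 = 10000101
10010010 ⊕ 01100101 = 11110111
00111000 ⊕ 11101111 = 11010111
11010000 ⊕ 00100000 = 11110000
11110101 ⊕ 10001100 = 01111001
10111101 ⊕ 01101000 = 11010101

[16, 84, 127, 9, 79, 28, 20, 167, 133, 247, 215, 240, 121, 213]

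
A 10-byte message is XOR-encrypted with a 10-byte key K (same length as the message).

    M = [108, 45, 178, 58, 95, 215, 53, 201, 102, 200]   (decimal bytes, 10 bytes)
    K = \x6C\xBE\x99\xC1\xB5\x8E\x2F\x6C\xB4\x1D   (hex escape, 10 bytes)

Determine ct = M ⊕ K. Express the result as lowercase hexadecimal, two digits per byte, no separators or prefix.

XOR is its own inverse, so applying the key byte-wise gives the result directly.
108 XOR 108 =   0
 45 XOR 190 = 147
178 XOR 153 =  43
 58 XOR 193 = 251
 95 XOR 181 = 234
215 XOR 142 =  89
 53 XOR  47 =  26
201 XOR 108 = 165
102 XOR 180 = 210
200 XOR  29 = 213

00932bfbea591aa5d2d5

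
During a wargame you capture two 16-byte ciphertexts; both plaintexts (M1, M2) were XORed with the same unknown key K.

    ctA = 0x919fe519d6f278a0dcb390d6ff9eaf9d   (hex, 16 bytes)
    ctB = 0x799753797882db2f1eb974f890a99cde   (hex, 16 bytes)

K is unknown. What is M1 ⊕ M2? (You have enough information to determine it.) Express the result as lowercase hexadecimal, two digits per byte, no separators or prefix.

ctA ⊕ ctB = (M1 ⊕ K) ⊕ (M2 ⊕ K) = M1 ⊕ M2 — the shared key cancels under XOR.
145 ^ 121 = 232
159 ^ 151 =   8
229 ^  83 = 182
 25 ^ 121 =  96
214 ^ 120 = 174
242 ^ 130 = 112
120 ^ 219 = 163
160 ^  47 = 143
220 ^  30 = 194
179 ^ 185 =  10
144 ^ 116 = 228
214 ^ 248 =  46
255 ^ 144 = 111
158 ^ 169 =  55
175 ^ 156 =  51
157 ^ 222 =  67

e808b660ae70a38fc20ae42e6f373343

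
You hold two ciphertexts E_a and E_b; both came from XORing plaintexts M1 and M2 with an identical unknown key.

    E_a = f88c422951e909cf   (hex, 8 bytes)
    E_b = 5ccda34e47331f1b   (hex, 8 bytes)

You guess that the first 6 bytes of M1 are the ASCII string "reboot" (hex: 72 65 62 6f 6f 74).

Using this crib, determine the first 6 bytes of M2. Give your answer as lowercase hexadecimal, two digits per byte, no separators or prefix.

d624830879ae

First, E_a ⊕ E_b = (M1 ⊕ K) ⊕ (M2 ⊕ K) = M1 ⊕ M2, so the key drops out. Then M2 = (M1 ⊕ M2) ⊕ M1 over the first 6 bytes.
byte 0: (f8 XOR 5c) XOR 72 = a4 XOR 72 = d6
byte 1: (8c XOR cd) XOR 65 = 41 XOR 65 = 24
byte 2: (42 XOR a3) XOR 62 = e1 XOR 62 = 83
byte 3: (29 XOR 4e) XOR 6f = 67 XOR 6f = 08
byte 4: (51 XOR 47) XOR 6f = 16 XOR 6f = 79
byte 5: (e9 XOR 33) XOR 74 = da XOR 74 = ae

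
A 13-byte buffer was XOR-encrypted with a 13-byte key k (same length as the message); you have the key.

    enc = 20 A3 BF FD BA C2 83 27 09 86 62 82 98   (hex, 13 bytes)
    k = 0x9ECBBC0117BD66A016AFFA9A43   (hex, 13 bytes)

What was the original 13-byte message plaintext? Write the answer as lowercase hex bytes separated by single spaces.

be 68 03 fc ad 7f e5 87 1f 29 98 18 db

XOR is its own inverse, so applying the key byte-wise gives the result directly.
20 ⊕ 9e = be
a3 ⊕ cb = 68
bf ⊕ bc = 03
fd ⊕ 01 = fc
ba ⊕ 17 = ad
c2 ⊕ bd = 7f
83 ⊕ 66 = e5
27 ⊕ a0 = 87
09 ⊕ 16 = 1f
86 ⊕ af = 29
62 ⊕ fa = 98
82 ⊕ 9a = 18
98 ⊕ 43 = db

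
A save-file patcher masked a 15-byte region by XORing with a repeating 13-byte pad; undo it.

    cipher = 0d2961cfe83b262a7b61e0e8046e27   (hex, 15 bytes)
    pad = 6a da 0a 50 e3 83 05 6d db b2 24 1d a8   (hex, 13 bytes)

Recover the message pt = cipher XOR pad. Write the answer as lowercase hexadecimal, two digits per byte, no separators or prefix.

67f36b9f0bb82347a0d3c4f5ac04fd

The 13-byte key repeats, so the effective keystream is 6a da 0a 50 e3 83 05 6d db b2 24 1d a8 6a da.
byte 0: 0d XOR 6a = 67
byte 1: 29 XOR da = f3
byte 2: 61 XOR 0a = 6b
byte 3: cf XOR 50 = 9f
byte 4: e8 XOR e3 = 0b
byte 5: 3b XOR 83 = b8
byte 6: 26 XOR 05 = 23
byte 7: 2a XOR 6d = 47
byte 8: 7b XOR db = a0
byte 9: 61 XOR b2 = d3
byte 10: e0 XOR 24 = c4
byte 11: e8 XOR 1d = f5
byte 12: 04 XOR a8 = ac
byte 13: 6e XOR 6a = 04
byte 14: 27 XOR da = fd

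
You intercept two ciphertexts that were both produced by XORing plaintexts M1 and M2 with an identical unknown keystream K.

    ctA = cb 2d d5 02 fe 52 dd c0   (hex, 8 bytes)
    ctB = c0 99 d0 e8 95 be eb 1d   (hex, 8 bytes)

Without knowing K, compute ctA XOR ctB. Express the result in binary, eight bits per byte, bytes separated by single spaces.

ctA ⊕ ctB = (M1 ⊕ K) ⊕ (M2 ⊕ K) = M1 ⊕ M2 — the shared key cancels under XOR.
cb ⊕ c0 = 0b
2d ⊕ 99 = b4
d5 ⊕ d0 = 05
02 ⊕ e8 = ea
fe ⊕ 95 = 6b
52 ⊕ be = ec
dd ⊕ eb = 36
c0 ⊕ 1d = dd

00001011 10110100 00000101 11101010 01101011 11101100 00110110 11011101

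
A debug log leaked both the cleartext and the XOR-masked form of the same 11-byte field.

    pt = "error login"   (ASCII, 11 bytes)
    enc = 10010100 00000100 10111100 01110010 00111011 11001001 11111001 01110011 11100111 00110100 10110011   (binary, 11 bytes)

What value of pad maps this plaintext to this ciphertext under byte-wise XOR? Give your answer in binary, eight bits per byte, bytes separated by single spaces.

Since enc = pt ⊕ pad, XORing both sides with pt gives pad = pt ⊕ enc.
65 ⊕ 94 = f1
72 ⊕ 04 = 76
72 ⊕ bc = ce
6f ⊕ 72 = 1d
72 ⊕ 3b = 49
20 ⊕ c9 = e9
6c ⊕ f9 = 95
6f ⊕ 73 = 1c
67 ⊕ e7 = 80
69 ⊕ 34 = 5d
6e ⊕ b3 = dd

11110001 01110110 11001110 00011101 01001001 11101001 10010101 00011100 10000000 01011101 11011101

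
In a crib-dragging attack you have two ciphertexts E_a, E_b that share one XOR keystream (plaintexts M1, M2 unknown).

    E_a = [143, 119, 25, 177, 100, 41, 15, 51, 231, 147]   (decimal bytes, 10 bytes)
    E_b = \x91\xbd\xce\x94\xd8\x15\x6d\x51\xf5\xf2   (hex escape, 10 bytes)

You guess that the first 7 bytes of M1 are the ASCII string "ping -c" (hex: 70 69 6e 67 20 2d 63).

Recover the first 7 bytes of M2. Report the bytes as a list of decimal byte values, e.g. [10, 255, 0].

[110, 163, 185, 66, 156, 17, 1]

First, E_a ⊕ E_b = (M1 ⊕ K) ⊕ (M2 ⊕ K) = M1 ⊕ M2, so the key drops out. Then M2 = (M1 ⊕ M2) ⊕ M1 over the first 7 bytes.
byte 0: (8f ^ 91) ^ 70 = 1e ^ 70 = 6e
byte 1: (77 ^ bd) ^ 69 = ca ^ 69 = a3
byte 2: (19 ^ ce) ^ 6e = d7 ^ 6e = b9
byte 3: (b1 ^ 94) ^ 67 = 25 ^ 67 = 42
byte 4: (64 ^ d8) ^ 20 = bc ^ 20 = 9c
byte 5: (29 ^ 15) ^ 2d = 3c ^ 2d = 11
byte 6: (0f ^ 6d) ^ 63 = 62 ^ 63 = 01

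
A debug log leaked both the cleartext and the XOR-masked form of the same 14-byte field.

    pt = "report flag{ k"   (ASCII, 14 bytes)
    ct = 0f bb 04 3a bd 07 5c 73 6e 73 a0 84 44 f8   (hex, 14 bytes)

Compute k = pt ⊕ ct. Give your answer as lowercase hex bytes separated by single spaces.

7d de 74 55 cf 73 7c 15 02 12 c7 ff 64 93

Since ct = pt ⊕ k, XORing both sides with pt gives k = pt ⊕ ct.
72 ^ 0f = 7d
65 ^ bb = de
70 ^ 04 = 74
6f ^ 3a = 55
72 ^ bd = cf
74 ^ 07 = 73
20 ^ 5c = 7c
66 ^ 73 = 15
6c ^ 6e = 02
61 ^ 73 = 12
67 ^ a0 = c7
7b ^ 84 = ff
20 ^ 44 = 64
6b ^ f8 = 93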